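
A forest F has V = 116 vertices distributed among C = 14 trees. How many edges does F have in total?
102 (Each of the 14 component trees on V_i vertices has V_i - 1 edges; summing gives V - C = 116 - 14 = 102)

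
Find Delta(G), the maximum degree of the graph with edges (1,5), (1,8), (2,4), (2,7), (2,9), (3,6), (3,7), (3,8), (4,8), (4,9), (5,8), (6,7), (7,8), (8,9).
6 (attained at vertex 8)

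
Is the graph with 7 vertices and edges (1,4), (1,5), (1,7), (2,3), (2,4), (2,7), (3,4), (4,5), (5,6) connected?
Yes (BFS from 1 visits [1, 4, 5, 7, 2, 3, 6] — all 7 vertices reached)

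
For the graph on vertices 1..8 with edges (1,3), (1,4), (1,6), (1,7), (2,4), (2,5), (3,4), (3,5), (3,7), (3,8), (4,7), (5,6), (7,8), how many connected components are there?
1 (components: {1, 2, 3, 4, 5, 6, 7, 8})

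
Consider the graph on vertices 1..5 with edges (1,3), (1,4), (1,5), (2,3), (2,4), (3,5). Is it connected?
Yes (BFS from 1 visits [1, 3, 4, 5, 2] — all 5 vertices reached)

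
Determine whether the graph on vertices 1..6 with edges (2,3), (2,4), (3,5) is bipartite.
Yes. Partition: {1, 2, 5, 6}, {3, 4}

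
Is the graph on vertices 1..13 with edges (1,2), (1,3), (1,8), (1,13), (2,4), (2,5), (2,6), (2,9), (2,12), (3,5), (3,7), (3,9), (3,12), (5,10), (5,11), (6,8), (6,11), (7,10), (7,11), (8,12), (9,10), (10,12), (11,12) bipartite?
Yes. Partition: {1, 4, 5, 6, 7, 9, 12}, {2, 3, 8, 10, 11, 13}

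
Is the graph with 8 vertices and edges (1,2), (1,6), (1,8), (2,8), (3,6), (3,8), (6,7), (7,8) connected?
No, it has 3 components: {1, 2, 3, 6, 7, 8}, {4}, {5}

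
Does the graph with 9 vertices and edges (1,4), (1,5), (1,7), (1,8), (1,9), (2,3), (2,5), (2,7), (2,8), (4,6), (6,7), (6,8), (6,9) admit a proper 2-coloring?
Yes. Partition: {1, 2, 6}, {3, 4, 5, 7, 8, 9}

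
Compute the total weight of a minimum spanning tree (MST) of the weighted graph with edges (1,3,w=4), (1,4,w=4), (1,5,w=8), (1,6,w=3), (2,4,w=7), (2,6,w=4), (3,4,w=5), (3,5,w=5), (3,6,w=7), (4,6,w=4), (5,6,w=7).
20 (MST edges: (1,3,w=4), (1,4,w=4), (1,6,w=3), (2,6,w=4), (3,5,w=5); sum of weights 4 + 4 + 3 + 4 + 5 = 20)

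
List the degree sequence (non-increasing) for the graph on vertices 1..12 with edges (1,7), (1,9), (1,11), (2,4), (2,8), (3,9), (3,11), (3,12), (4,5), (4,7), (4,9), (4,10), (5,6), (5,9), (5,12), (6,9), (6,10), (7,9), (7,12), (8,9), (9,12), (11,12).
[8, 5, 5, 4, 4, 3, 3, 3, 3, 2, 2, 2] (degrees: deg(1)=3, deg(2)=2, deg(3)=3, deg(4)=5, deg(5)=4, deg(6)=3, deg(7)=4, deg(8)=2, deg(9)=8, deg(10)=2, deg(11)=3, deg(12)=5)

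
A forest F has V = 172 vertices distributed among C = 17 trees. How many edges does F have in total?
155 (Each of the 17 component trees on V_i vertices has V_i - 1 edges; summing gives V - C = 172 - 17 = 155)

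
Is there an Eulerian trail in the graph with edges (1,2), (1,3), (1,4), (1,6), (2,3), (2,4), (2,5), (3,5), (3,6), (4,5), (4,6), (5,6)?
Yes — and in fact it has an Eulerian circuit (the graph is connected and all 6 vertices have even degree)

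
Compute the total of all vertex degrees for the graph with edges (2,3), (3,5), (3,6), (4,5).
8 (handshake: sum of degrees = 2|E| = 2 x 4 = 8)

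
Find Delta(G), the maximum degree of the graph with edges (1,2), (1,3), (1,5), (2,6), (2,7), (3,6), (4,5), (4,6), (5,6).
4 (attained at vertex 6)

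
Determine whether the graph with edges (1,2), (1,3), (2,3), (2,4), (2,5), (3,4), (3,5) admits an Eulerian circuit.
Yes (the graph is connected and all 5 vertices have even degree)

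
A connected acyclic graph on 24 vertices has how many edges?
23 (A tree on V vertices has V - 1 edges, so 24 - 1 = 23)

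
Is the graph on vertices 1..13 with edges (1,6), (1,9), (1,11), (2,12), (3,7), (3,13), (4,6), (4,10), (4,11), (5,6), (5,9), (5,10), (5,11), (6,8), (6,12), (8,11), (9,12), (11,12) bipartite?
Yes. Partition: {1, 3, 4, 5, 8, 12}, {2, 6, 7, 9, 10, 11, 13}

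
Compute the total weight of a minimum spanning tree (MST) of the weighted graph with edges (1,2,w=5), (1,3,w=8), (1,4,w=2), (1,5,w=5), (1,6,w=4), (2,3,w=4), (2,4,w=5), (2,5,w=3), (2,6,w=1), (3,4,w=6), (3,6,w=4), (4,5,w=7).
14 (MST edges: (1,4,w=2), (1,6,w=4), (2,3,w=4), (2,5,w=3), (2,6,w=1); sum of weights 2 + 4 + 4 + 3 + 1 = 14)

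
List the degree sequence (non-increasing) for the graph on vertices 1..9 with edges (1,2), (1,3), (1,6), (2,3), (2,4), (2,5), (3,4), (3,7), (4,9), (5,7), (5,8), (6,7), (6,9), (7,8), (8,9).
[4, 4, 4, 3, 3, 3, 3, 3, 3] (degrees: deg(1)=3, deg(2)=4, deg(3)=4, deg(4)=3, deg(5)=3, deg(6)=3, deg(7)=4, deg(8)=3, deg(9)=3)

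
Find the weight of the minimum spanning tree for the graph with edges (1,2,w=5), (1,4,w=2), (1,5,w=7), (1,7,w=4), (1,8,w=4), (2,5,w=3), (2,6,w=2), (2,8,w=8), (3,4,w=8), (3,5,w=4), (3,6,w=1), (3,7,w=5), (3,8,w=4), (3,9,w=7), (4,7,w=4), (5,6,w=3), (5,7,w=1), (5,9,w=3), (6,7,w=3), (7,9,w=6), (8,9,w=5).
20 (MST edges: (1,4,w=2), (1,7,w=4), (1,8,w=4), (2,5,w=3), (2,6,w=2), (3,6,w=1), (5,7,w=1), (5,9,w=3); sum of weights 2 + 4 + 4 + 3 + 2 + 1 + 1 + 3 = 20)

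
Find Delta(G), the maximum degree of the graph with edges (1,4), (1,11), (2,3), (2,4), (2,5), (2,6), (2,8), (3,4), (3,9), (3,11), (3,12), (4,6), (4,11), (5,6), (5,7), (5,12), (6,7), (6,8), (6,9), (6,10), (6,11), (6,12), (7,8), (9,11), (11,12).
9 (attained at vertex 6)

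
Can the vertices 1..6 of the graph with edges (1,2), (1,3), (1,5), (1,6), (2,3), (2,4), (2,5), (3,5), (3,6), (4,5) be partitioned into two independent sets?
No (odd cycle of length 3: 5 -> 1 -> 2 -> 5)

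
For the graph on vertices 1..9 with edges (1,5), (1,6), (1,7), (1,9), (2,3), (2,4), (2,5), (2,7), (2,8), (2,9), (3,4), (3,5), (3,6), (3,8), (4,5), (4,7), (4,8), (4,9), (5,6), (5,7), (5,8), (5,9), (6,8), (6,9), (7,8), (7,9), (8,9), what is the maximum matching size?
4 (matching: (1,6), (2,9), (3,5), (7,8); upper bound floor(n/2) = floor(9/2) = 4)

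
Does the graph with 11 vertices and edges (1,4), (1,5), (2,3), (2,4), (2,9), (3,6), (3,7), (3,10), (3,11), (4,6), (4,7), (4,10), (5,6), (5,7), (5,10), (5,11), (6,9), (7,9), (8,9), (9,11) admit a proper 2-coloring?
Yes. Partition: {1, 2, 6, 7, 8, 10, 11}, {3, 4, 5, 9}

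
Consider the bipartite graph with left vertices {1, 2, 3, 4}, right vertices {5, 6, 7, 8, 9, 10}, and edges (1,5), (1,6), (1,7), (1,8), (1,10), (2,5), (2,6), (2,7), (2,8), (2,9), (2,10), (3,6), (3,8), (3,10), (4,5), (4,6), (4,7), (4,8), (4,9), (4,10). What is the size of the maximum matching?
4 (matching: (1,10), (2,9), (3,8), (4,7); upper bound min(|L|,|R|) = min(4,6) = 4)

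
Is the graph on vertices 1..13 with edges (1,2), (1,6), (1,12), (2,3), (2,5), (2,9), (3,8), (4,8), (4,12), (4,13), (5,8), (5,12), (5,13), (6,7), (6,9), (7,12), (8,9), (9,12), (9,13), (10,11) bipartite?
Yes. Partition: {1, 3, 4, 5, 7, 9, 10}, {2, 6, 8, 11, 12, 13}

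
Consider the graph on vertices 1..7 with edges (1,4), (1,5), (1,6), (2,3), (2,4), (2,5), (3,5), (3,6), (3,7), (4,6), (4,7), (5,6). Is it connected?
Yes (BFS from 1 visits [1, 4, 5, 6, 2, 7, 3] — all 7 vertices reached)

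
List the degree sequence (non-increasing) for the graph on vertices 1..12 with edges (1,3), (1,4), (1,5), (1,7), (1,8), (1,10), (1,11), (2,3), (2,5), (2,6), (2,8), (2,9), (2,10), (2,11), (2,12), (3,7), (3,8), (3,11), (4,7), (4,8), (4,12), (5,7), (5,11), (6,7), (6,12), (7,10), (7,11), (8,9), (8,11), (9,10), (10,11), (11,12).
[8, 8, 7, 7, 6, 5, 5, 4, 4, 4, 3, 3] (degrees: deg(1)=7, deg(2)=8, deg(3)=5, deg(4)=4, deg(5)=4, deg(6)=3, deg(7)=7, deg(8)=6, deg(9)=3, deg(10)=5, deg(11)=8, deg(12)=4)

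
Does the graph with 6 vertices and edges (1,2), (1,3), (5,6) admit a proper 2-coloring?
Yes. Partition: {1, 4, 5}, {2, 3, 6}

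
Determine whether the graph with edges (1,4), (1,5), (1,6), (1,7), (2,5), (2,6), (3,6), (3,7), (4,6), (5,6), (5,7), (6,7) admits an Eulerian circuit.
Yes (the graph is connected and all 7 vertices have even degree)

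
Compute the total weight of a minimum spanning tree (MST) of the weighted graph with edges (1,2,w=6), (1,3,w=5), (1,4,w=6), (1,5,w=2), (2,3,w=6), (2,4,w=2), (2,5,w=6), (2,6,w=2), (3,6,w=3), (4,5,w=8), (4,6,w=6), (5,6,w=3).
12 (MST edges: (1,5,w=2), (2,4,w=2), (2,6,w=2), (3,6,w=3), (5,6,w=3); sum of weights 2 + 2 + 2 + 3 + 3 = 12)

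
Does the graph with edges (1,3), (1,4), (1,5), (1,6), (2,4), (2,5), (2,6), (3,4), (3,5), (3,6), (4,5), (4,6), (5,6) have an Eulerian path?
No (4 vertices have odd degree: {2, 4, 5, 6}; Eulerian path requires 0 or 2)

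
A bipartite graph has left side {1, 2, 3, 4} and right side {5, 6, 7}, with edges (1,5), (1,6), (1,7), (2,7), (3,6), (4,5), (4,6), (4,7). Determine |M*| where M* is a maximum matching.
3 (matching: (1,7), (3,6), (4,5); upper bound min(|L|,|R|) = min(4,3) = 3)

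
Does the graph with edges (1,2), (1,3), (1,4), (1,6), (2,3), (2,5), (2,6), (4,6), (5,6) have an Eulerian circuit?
Yes (the graph is connected and all 6 vertices have even degree)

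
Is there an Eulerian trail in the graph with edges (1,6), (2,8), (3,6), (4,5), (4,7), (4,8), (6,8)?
No (8 vertices have odd degree: {1, 2, 3, 4, 5, 6, 7, 8}; Eulerian path requires 0 or 2)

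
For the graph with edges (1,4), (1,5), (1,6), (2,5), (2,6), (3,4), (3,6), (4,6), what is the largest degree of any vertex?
4 (attained at vertex 6)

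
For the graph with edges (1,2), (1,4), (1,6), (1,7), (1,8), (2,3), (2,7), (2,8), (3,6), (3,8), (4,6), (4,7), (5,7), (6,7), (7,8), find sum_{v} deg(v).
30 (handshake: sum of degrees = 2|E| = 2 x 15 = 30)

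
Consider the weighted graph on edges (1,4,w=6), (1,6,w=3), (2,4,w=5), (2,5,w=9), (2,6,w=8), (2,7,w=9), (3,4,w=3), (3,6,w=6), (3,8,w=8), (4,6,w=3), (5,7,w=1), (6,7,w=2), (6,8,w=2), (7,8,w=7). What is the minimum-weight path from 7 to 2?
9 (path: 7 -> 2; weights 9 = 9)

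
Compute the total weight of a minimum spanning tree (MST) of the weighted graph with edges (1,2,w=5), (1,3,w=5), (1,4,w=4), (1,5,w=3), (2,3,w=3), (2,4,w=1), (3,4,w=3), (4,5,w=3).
10 (MST edges: (1,5,w=3), (2,3,w=3), (2,4,w=1), (4,5,w=3); sum of weights 3 + 3 + 1 + 3 = 10)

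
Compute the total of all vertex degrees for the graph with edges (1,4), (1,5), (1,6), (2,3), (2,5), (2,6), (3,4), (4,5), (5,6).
18 (handshake: sum of degrees = 2|E| = 2 x 9 = 18)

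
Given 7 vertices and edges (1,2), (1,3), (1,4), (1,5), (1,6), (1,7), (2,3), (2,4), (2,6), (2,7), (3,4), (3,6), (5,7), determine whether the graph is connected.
Yes (BFS from 1 visits [1, 2, 3, 4, 5, 6, 7] — all 7 vertices reached)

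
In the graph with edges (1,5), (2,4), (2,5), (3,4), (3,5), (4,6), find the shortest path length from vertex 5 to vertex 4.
2 (path: 5 -> 2 -> 4, 2 edges)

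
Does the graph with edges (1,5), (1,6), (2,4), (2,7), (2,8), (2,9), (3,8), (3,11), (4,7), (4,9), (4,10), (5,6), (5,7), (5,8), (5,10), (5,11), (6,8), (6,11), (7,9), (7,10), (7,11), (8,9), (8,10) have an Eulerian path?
Yes — and in fact it has an Eulerian circuit (the graph is connected and all 11 vertices have even degree)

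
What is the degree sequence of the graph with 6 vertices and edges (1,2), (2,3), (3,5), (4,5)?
[2, 2, 2, 1, 1, 0] (degrees: deg(1)=1, deg(2)=2, deg(3)=2, deg(4)=1, deg(5)=2, deg(6)=0)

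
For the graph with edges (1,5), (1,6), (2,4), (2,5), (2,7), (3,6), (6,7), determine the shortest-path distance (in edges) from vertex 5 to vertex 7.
2 (path: 5 -> 2 -> 7, 2 edges)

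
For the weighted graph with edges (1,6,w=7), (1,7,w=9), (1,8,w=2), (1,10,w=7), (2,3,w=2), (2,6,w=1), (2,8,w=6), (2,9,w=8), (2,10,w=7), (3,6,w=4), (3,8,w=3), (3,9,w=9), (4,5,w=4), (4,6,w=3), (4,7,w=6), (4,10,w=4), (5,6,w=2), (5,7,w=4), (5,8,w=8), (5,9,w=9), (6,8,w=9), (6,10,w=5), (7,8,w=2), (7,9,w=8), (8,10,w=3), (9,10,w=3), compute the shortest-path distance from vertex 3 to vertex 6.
3 (path: 3 -> 2 -> 6; weights 2 + 1 = 3)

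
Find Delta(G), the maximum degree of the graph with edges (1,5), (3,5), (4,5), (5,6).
4 (attained at vertex 5)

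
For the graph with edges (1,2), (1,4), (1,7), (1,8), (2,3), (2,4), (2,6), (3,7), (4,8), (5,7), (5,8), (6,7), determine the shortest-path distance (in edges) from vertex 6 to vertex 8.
3 (path: 6 -> 7 -> 5 -> 8, 3 edges)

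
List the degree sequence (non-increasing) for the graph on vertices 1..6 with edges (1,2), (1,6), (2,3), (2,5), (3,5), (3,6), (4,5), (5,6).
[4, 3, 3, 3, 2, 1] (degrees: deg(1)=2, deg(2)=3, deg(3)=3, deg(4)=1, deg(5)=4, deg(6)=3)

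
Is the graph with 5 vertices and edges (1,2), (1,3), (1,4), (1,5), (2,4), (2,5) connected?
Yes (BFS from 1 visits [1, 2, 3, 4, 5] — all 5 vertices reached)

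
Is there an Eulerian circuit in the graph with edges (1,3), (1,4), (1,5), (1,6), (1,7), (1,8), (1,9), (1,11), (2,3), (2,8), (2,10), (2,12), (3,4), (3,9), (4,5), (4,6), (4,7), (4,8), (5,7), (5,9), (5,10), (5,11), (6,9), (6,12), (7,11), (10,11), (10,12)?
No (2 vertices have odd degree: {8, 12}; Eulerian circuit requires 0)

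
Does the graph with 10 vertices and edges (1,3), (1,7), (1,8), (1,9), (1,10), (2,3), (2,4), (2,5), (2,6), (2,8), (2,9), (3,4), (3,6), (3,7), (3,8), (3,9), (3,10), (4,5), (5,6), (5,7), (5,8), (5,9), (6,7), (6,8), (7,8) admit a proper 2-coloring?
No (odd cycle of length 3: 10 -> 1 -> 3 -> 10)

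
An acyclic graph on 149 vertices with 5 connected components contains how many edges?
144 (Each of the 5 component trees on V_i vertices has V_i - 1 edges; summing gives V - C = 149 - 5 = 144)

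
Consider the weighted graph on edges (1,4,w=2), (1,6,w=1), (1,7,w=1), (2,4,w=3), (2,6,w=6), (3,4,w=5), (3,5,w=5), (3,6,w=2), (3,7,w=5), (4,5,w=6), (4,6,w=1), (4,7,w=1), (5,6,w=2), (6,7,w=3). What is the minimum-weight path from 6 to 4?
1 (path: 6 -> 4; weights 1 = 1)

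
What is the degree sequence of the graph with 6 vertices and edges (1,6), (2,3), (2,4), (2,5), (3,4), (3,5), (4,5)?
[3, 3, 3, 3, 1, 1] (degrees: deg(1)=1, deg(2)=3, deg(3)=3, deg(4)=3, deg(5)=3, deg(6)=1)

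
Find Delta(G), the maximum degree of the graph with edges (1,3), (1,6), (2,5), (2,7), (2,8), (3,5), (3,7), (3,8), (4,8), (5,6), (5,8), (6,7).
4 (attained at vertices 3, 5, 8)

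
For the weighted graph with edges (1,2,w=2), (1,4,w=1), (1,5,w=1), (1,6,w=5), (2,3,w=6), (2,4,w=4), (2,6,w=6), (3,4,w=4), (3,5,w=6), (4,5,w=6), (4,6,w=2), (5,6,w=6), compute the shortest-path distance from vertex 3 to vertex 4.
4 (path: 3 -> 4; weights 4 = 4)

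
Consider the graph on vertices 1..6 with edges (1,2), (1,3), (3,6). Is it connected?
No, it has 3 components: {1, 2, 3, 6}, {4}, {5}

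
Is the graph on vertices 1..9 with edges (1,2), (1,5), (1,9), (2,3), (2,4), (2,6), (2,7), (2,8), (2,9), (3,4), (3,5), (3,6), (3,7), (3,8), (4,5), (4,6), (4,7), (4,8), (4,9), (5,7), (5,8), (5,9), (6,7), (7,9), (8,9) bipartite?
No (odd cycle of length 3: 9 -> 1 -> 2 -> 9)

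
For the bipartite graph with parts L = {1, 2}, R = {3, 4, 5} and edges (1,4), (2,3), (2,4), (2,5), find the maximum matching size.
2 (matching: (1,4), (2,5); upper bound min(|L|,|R|) = min(2,3) = 2)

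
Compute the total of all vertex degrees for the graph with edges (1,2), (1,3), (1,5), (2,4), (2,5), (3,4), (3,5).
14 (handshake: sum of degrees = 2|E| = 2 x 7 = 14)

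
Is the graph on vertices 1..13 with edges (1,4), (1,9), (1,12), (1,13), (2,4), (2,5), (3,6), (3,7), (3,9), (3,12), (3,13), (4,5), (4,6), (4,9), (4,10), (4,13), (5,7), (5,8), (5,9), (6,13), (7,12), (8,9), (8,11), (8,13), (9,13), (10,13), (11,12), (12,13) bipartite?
No (odd cycle of length 3: 13 -> 1 -> 12 -> 13)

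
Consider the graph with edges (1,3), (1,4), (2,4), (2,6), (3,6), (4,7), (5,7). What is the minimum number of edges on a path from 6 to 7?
3 (path: 6 -> 2 -> 4 -> 7, 3 edges)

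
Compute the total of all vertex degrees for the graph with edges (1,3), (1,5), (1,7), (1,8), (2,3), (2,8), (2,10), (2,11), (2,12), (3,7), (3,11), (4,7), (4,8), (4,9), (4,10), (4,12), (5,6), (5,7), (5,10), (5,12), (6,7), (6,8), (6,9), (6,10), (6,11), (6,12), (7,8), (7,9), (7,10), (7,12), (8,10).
62 (handshake: sum of degrees = 2|E| = 2 x 31 = 62)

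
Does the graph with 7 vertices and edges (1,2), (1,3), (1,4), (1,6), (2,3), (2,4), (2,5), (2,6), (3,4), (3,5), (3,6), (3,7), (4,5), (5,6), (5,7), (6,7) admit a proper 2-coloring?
No (odd cycle of length 3: 6 -> 1 -> 2 -> 6)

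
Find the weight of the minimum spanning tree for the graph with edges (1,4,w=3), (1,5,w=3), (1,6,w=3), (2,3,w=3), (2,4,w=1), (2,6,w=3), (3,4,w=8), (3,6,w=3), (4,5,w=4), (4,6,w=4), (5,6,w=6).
13 (MST edges: (1,4,w=3), (1,5,w=3), (1,6,w=3), (2,3,w=3), (2,4,w=1); sum of weights 3 + 3 + 3 + 3 + 1 = 13)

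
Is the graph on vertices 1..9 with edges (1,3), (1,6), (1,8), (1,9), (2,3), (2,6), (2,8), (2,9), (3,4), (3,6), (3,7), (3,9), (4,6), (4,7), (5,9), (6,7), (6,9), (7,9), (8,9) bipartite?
No (odd cycle of length 3: 8 -> 1 -> 9 -> 8)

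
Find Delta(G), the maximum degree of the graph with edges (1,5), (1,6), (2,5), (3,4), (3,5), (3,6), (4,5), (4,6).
4 (attained at vertex 5)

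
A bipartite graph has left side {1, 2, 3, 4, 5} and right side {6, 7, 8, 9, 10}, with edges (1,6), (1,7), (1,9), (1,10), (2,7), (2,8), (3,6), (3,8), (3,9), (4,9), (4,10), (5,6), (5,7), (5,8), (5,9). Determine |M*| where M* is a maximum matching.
5 (matching: (1,10), (2,8), (3,6), (4,9), (5,7); upper bound min(|L|,|R|) = min(5,5) = 5)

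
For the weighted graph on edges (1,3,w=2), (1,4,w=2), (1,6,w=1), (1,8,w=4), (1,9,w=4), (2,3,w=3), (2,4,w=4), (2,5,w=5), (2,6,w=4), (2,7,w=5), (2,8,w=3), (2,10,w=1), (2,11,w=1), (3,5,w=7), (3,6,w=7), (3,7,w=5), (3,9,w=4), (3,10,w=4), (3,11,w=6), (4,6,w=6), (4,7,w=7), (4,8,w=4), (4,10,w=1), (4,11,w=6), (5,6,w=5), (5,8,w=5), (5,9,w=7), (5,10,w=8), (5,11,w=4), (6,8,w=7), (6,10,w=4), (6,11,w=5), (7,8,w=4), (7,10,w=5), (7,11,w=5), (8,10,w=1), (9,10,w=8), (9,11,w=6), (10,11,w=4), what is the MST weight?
21 (MST edges: (1,3,w=2), (1,4,w=2), (1,6,w=1), (1,9,w=4), (2,10,w=1), (2,11,w=1), (4,10,w=1), (5,11,w=4), (7,8,w=4), (8,10,w=1); sum of weights 2 + 2 + 1 + 4 + 1 + 1 + 1 + 4 + 4 + 1 = 21)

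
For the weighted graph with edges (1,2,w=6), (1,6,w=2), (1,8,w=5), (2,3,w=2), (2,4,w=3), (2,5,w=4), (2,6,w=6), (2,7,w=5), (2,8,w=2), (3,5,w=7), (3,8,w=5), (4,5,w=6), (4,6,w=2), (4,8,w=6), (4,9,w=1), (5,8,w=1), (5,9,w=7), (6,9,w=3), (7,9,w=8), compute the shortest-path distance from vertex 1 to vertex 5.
6 (path: 1 -> 8 -> 5; weights 5 + 1 = 6)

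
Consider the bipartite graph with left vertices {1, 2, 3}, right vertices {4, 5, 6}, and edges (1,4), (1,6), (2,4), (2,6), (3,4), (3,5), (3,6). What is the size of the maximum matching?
3 (matching: (1,6), (2,4), (3,5); upper bound min(|L|,|R|) = min(3,3) = 3)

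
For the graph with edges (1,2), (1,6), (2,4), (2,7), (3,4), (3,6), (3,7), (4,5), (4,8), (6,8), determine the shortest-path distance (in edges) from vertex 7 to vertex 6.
2 (path: 7 -> 3 -> 6, 2 edges)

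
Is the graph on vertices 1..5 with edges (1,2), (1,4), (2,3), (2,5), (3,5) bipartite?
No (odd cycle of length 3: 3 -> 2 -> 5 -> 3)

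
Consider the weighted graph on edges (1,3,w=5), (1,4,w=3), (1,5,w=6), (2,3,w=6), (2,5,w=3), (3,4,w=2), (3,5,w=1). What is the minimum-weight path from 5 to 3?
1 (path: 5 -> 3; weights 1 = 1)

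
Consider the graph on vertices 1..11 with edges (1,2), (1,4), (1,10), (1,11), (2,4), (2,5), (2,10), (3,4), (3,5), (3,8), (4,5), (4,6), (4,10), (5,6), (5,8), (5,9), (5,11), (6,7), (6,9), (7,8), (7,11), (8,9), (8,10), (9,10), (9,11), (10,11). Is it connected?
Yes (BFS from 1 visits [1, 2, 4, 10, 11, 5, 3, 6, 8, 9, 7] — all 11 vertices reached)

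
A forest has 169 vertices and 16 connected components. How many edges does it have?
153 (Each of the 16 component trees on V_i vertices has V_i - 1 edges; summing gives V - C = 169 - 16 = 153)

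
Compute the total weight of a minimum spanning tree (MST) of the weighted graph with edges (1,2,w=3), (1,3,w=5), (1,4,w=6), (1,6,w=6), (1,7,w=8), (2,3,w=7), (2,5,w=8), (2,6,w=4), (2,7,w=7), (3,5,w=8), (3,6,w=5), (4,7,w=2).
28 (MST edges: (1,2,w=3), (1,3,w=5), (1,4,w=6), (2,5,w=8), (2,6,w=4), (4,7,w=2); sum of weights 3 + 5 + 6 + 8 + 4 + 2 = 28)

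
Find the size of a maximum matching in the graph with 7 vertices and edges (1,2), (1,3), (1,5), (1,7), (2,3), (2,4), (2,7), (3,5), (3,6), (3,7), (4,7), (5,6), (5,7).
3 (matching: (2,4), (3,6), (5,7); upper bound floor(n/2) = floor(7/2) = 3)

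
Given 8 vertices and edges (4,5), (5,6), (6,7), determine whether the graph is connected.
No, it has 5 components: {1}, {2}, {3}, {4, 5, 6, 7}, {8}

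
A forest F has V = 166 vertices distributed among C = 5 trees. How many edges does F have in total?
161 (Each of the 5 component trees on V_i vertices has V_i - 1 edges; summing gives V - C = 166 - 5 = 161)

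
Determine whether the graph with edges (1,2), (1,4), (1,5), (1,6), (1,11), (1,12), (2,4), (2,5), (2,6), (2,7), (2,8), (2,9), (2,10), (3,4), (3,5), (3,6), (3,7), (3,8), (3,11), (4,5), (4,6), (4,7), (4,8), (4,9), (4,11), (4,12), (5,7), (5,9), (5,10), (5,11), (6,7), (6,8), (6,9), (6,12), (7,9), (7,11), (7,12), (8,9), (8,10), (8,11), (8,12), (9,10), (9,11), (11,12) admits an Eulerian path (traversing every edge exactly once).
Yes — and in fact it has an Eulerian circuit (the graph is connected and all 12 vertices have even degree)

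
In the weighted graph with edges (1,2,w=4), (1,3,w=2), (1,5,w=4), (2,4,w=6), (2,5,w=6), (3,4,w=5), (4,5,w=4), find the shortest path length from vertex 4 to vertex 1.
7 (path: 4 -> 3 -> 1; weights 5 + 2 = 7)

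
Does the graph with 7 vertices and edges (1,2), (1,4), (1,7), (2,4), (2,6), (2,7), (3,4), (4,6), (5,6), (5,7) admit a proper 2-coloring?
No (odd cycle of length 3: 4 -> 1 -> 2 -> 4)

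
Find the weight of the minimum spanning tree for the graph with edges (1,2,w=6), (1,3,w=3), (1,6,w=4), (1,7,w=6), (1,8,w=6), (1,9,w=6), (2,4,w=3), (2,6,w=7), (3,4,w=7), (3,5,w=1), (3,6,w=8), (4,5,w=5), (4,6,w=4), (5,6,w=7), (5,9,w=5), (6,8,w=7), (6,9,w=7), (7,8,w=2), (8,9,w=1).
23 (MST edges: (1,3,w=3), (1,6,w=4), (2,4,w=3), (3,5,w=1), (4,6,w=4), (5,9,w=5), (7,8,w=2), (8,9,w=1); sum of weights 3 + 4 + 3 + 1 + 4 + 5 + 2 + 1 = 23)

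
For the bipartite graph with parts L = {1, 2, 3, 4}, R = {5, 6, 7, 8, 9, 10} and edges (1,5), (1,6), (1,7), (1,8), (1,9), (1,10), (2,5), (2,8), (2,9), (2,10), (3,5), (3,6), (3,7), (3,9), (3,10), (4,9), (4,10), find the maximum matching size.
4 (matching: (1,10), (2,8), (3,7), (4,9); upper bound min(|L|,|R|) = min(4,6) = 4)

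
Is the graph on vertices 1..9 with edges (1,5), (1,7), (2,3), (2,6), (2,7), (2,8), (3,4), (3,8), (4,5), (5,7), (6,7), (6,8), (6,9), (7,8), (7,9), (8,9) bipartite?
No (odd cycle of length 3: 7 -> 1 -> 5 -> 7)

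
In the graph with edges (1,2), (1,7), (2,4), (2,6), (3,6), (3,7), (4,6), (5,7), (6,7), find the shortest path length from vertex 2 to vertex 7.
2 (path: 2 -> 6 -> 7, 2 edges)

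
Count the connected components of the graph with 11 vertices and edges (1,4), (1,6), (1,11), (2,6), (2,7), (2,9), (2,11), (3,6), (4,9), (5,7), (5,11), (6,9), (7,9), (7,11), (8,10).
2 (components: {1, 2, 3, 4, 5, 6, 7, 9, 11}, {8, 10})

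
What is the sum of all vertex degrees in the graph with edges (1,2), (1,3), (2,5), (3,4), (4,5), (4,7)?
12 (handshake: sum of degrees = 2|E| = 2 x 6 = 12)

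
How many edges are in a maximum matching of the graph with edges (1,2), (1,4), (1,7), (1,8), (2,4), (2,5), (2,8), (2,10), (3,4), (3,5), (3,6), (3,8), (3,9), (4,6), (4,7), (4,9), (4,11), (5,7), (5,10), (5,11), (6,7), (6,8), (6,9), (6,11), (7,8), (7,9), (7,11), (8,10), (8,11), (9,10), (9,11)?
5 (matching: (2,4), (3,6), (5,10), (7,9), (8,11); upper bound floor(n/2) = floor(11/2) = 5)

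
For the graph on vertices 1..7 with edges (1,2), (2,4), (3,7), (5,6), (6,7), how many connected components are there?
2 (components: {1, 2, 4}, {3, 5, 6, 7})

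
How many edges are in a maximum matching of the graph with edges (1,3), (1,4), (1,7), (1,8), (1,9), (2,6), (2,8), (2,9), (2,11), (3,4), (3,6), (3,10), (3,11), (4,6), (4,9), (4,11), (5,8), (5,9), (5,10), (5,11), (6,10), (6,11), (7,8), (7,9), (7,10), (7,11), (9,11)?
5 (matching: (1,9), (3,10), (4,6), (5,8), (7,11); upper bound floor(n/2) = floor(11/2) = 5)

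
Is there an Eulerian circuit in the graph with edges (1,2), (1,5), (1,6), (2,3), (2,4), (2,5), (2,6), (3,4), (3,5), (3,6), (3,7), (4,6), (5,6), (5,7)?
No (6 vertices have odd degree: {1, 2, 3, 4, 5, 6}; Eulerian circuit requires 0)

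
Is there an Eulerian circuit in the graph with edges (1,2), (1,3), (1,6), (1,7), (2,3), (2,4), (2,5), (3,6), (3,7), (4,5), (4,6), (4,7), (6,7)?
Yes (the graph is connected and all 7 vertices have even degree)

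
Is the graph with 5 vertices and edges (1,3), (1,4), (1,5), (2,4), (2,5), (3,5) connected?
Yes (BFS from 1 visits [1, 3, 4, 5, 2] — all 5 vertices reached)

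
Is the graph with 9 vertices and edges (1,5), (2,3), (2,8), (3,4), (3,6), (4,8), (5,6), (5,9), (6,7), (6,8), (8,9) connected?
Yes (BFS from 1 visits [1, 5, 6, 9, 3, 7, 8, 2, 4] — all 9 vertices reached)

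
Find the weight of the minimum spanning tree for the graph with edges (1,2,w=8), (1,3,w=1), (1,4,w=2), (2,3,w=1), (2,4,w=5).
4 (MST edges: (1,3,w=1), (1,4,w=2), (2,3,w=1); sum of weights 1 + 2 + 1 = 4)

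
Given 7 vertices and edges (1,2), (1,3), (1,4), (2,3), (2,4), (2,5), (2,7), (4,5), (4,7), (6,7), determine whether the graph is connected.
Yes (BFS from 1 visits [1, 2, 3, 4, 5, 7, 6] — all 7 vertices reached)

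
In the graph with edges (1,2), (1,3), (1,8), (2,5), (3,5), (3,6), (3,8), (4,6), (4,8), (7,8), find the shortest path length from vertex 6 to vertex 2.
3 (path: 6 -> 3 -> 1 -> 2, 3 edges)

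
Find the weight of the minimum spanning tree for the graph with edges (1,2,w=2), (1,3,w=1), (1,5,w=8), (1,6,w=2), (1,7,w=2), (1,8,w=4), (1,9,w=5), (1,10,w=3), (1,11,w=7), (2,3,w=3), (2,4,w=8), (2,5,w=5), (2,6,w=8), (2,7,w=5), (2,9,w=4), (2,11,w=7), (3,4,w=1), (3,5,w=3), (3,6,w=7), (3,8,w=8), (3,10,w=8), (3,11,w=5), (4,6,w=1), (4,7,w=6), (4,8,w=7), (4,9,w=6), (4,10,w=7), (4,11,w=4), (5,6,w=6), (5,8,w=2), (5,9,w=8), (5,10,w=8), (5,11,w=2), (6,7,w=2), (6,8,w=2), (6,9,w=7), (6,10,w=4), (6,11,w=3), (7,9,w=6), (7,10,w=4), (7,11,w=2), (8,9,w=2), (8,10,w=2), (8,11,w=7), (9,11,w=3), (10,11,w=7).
17 (MST edges: (1,2,w=2), (1,3,w=1), (1,7,w=2), (3,4,w=1), (4,6,w=1), (5,8,w=2), (5,11,w=2), (6,8,w=2), (8,9,w=2), (8,10,w=2); sum of weights 2 + 1 + 2 + 1 + 1 + 2 + 2 + 2 + 2 + 2 = 17)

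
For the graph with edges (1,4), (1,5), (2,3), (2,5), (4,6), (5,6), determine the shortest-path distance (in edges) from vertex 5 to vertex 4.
2 (path: 5 -> 6 -> 4, 2 edges)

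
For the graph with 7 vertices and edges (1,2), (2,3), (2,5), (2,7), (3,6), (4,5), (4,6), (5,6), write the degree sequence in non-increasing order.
[4, 3, 3, 2, 2, 1, 1] (degrees: deg(1)=1, deg(2)=4, deg(3)=2, deg(4)=2, deg(5)=3, deg(6)=3, deg(7)=1)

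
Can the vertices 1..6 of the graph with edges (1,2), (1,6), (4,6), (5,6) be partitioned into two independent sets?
Yes. Partition: {1, 3, 4, 5}, {2, 6}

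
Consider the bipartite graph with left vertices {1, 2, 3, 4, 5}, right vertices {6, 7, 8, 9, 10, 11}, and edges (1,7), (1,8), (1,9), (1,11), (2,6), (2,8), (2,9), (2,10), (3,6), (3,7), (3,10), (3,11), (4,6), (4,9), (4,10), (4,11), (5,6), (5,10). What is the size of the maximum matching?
5 (matching: (1,11), (2,8), (3,7), (4,9), (5,10); upper bound min(|L|,|R|) = min(5,6) = 5)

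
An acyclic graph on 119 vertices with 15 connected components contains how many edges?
104 (Each of the 15 component trees on V_i vertices has V_i - 1 edges; summing gives V - C = 119 - 15 = 104)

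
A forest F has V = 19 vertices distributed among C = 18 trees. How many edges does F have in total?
1 (Each of the 18 component trees on V_i vertices has V_i - 1 edges; summing gives V - C = 19 - 18 = 1)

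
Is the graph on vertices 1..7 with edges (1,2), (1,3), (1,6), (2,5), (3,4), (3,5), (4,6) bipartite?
Yes. Partition: {1, 4, 5, 7}, {2, 3, 6}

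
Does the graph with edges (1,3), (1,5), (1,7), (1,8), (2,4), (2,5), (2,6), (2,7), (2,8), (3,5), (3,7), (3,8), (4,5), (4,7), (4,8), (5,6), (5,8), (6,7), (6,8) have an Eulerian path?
Yes (the graph is connected and exactly 2 vertices have odd degree: {2, 7}; any Eulerian path must start and end at those)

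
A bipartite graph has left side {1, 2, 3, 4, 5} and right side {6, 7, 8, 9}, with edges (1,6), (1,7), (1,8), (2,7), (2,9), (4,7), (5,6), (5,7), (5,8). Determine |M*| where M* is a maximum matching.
4 (matching: (1,8), (2,9), (4,7), (5,6); upper bound min(|L|,|R|) = min(5,4) = 4)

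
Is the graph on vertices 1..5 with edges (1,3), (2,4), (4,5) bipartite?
Yes. Partition: {1, 2, 5}, {3, 4}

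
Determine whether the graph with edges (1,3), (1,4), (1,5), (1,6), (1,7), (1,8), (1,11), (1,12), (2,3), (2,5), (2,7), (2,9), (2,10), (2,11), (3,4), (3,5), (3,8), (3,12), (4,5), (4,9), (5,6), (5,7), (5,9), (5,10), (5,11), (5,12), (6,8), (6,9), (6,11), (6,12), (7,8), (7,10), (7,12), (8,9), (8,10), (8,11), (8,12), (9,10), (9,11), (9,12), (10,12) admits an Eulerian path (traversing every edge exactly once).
Yes — and in fact it has an Eulerian circuit (the graph is connected and all 12 vertices have even degree)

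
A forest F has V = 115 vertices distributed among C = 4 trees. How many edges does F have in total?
111 (Each of the 4 component trees on V_i vertices has V_i - 1 edges; summing gives V - C = 115 - 4 = 111)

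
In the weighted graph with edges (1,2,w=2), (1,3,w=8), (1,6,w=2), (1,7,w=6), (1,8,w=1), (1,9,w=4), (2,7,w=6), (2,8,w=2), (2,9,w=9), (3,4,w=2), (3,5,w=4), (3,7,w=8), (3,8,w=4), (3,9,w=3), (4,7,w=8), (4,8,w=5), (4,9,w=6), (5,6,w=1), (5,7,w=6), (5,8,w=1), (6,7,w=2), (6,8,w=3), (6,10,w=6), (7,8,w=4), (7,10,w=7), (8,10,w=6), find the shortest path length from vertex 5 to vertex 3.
4 (path: 5 -> 3; weights 4 = 4)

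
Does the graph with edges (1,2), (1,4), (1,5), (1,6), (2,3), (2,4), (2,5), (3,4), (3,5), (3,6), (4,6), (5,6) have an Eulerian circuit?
Yes (the graph is connected and all 6 vertices have even degree)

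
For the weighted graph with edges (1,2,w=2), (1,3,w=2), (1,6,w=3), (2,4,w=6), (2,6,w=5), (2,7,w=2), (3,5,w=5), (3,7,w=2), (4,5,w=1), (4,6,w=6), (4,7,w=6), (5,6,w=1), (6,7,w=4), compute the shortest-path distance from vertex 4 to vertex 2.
6 (path: 4 -> 2; weights 6 = 6)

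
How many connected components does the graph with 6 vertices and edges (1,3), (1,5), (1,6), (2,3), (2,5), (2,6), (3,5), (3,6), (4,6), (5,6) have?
1 (components: {1, 2, 3, 4, 5, 6})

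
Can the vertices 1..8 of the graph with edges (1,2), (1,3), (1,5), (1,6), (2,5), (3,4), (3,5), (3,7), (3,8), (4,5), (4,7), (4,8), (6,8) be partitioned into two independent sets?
No (odd cycle of length 3: 3 -> 1 -> 5 -> 3)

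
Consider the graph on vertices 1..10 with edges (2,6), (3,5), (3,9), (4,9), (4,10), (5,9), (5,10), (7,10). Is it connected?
No, it has 4 components: {1}, {2, 6}, {3, 4, 5, 7, 9, 10}, {8}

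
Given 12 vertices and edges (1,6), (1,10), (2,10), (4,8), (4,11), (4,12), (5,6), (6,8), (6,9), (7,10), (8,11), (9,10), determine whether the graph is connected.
No, it has 2 components: {1, 2, 4, 5, 6, 7, 8, 9, 10, 11, 12}, {3}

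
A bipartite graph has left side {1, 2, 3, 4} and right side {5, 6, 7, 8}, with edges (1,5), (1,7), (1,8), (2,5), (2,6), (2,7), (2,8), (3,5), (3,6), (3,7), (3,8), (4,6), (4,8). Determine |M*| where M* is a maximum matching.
4 (matching: (1,8), (2,7), (3,5), (4,6); upper bound min(|L|,|R|) = min(4,4) = 4)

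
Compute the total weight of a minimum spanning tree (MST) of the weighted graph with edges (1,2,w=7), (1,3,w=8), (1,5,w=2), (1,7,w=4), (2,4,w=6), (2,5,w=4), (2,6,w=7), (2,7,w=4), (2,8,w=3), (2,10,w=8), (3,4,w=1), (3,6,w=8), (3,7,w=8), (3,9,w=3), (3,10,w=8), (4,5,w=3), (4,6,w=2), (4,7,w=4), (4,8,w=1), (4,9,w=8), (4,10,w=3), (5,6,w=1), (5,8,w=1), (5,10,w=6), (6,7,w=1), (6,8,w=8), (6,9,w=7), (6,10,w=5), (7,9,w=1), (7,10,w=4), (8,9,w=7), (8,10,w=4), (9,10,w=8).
14 (MST edges: (1,5,w=2), (2,8,w=3), (3,4,w=1), (4,8,w=1), (4,10,w=3), (5,6,w=1), (5,8,w=1), (6,7,w=1), (7,9,w=1); sum of weights 2 + 3 + 1 + 1 + 3 + 1 + 1 + 1 + 1 = 14)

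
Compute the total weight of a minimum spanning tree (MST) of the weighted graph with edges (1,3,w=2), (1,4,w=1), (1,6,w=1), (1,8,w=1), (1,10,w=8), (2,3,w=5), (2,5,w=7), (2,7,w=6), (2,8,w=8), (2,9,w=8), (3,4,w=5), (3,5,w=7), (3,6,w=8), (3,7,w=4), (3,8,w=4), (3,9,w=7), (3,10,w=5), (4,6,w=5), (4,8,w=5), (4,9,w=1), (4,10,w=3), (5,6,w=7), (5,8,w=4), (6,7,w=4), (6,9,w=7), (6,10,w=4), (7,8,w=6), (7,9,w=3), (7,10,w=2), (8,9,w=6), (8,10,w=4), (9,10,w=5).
20 (MST edges: (1,3,w=2), (1,4,w=1), (1,6,w=1), (1,8,w=1), (2,3,w=5), (4,9,w=1), (4,10,w=3), (5,8,w=4), (7,10,w=2); sum of weights 2 + 1 + 1 + 1 + 5 + 1 + 3 + 4 + 2 = 20)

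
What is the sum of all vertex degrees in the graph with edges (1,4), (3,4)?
4 (handshake: sum of degrees = 2|E| = 2 x 2 = 4)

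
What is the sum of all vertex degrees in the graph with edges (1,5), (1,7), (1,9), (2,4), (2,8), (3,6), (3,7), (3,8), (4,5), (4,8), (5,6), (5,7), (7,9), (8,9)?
28 (handshake: sum of degrees = 2|E| = 2 x 14 = 28)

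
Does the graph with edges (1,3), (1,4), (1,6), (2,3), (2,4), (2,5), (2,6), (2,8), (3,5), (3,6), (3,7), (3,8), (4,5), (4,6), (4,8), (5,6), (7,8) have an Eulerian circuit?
No (4 vertices have odd degree: {1, 2, 4, 6}; Eulerian circuit requires 0)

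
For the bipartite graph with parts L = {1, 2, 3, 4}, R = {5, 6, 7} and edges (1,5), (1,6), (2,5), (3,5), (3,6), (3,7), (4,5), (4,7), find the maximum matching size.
3 (matching: (1,6), (2,5), (3,7); upper bound min(|L|,|R|) = min(4,3) = 3)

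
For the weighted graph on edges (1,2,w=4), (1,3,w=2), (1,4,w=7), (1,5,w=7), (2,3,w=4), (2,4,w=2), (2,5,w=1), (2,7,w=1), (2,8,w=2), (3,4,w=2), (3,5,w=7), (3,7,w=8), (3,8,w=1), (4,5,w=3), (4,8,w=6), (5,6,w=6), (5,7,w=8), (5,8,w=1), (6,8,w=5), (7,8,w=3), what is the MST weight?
13 (MST edges: (1,3,w=2), (2,4,w=2), (2,5,w=1), (2,7,w=1), (3,8,w=1), (5,8,w=1), (6,8,w=5); sum of weights 2 + 2 + 1 + 1 + 1 + 1 + 5 = 13)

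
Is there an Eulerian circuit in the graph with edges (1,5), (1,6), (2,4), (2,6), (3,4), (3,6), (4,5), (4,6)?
Yes (the graph is connected and all 6 vertices have even degree)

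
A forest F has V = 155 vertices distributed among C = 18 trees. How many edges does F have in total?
137 (Each of the 18 component trees on V_i vertices has V_i - 1 edges; summing gives V - C = 155 - 18 = 137)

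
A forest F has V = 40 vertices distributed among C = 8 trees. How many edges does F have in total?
32 (Each of the 8 component trees on V_i vertices has V_i - 1 edges; summing gives V - C = 40 - 8 = 32)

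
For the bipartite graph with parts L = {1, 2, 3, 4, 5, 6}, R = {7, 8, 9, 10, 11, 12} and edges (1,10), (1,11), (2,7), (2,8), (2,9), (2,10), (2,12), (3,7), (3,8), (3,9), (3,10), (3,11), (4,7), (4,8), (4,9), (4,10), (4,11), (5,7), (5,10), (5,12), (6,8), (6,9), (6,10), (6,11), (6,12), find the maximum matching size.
6 (matching: (1,11), (2,12), (3,10), (4,9), (5,7), (6,8); upper bound min(|L|,|R|) = min(6,6) = 6)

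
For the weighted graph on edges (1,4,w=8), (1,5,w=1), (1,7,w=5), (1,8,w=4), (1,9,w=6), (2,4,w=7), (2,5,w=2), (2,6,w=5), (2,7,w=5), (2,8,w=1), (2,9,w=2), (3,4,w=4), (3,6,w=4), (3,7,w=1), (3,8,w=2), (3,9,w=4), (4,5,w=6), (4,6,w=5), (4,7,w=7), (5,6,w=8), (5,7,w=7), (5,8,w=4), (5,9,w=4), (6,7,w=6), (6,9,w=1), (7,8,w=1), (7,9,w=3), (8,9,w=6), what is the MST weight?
13 (MST edges: (1,5,w=1), (2,5,w=2), (2,8,w=1), (2,9,w=2), (3,4,w=4), (3,7,w=1), (6,9,w=1), (7,8,w=1); sum of weights 1 + 2 + 1 + 2 + 4 + 1 + 1 + 1 = 13)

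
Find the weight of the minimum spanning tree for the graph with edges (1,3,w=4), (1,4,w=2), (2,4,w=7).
13 (MST edges: (1,3,w=4), (1,4,w=2), (2,4,w=7); sum of weights 4 + 2 + 7 = 13)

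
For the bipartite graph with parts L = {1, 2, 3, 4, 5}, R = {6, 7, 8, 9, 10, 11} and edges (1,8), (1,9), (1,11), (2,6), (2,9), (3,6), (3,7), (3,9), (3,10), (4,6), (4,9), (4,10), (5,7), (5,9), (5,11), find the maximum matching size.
5 (matching: (1,8), (2,9), (3,7), (4,10), (5,11); upper bound min(|L|,|R|) = min(5,6) = 5)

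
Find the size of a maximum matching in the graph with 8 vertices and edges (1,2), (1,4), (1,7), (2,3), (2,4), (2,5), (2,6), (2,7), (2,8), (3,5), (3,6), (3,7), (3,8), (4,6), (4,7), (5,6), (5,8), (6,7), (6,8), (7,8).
4 (matching: (1,2), (3,7), (4,6), (5,8); upper bound floor(n/2) = floor(8/2) = 4)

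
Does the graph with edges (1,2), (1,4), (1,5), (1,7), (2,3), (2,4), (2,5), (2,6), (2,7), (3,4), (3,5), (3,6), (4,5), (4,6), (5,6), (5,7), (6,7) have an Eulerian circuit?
No (2 vertices have odd degree: {4, 6}; Eulerian circuit requires 0)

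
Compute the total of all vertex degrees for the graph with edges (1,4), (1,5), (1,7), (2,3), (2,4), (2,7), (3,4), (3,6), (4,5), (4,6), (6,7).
22 (handshake: sum of degrees = 2|E| = 2 x 11 = 22)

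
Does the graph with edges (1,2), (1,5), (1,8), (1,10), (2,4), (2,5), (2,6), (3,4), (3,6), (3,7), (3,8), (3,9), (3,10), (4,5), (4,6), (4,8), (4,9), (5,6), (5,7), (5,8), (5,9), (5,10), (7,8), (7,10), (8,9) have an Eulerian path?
Yes — and in fact it has an Eulerian circuit (the graph is connected and all 10 vertices have even degree)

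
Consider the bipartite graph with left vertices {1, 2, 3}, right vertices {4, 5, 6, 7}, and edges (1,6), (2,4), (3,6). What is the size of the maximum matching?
2 (matching: (1,6), (2,4); upper bound min(|L|,|R|) = min(3,4) = 3)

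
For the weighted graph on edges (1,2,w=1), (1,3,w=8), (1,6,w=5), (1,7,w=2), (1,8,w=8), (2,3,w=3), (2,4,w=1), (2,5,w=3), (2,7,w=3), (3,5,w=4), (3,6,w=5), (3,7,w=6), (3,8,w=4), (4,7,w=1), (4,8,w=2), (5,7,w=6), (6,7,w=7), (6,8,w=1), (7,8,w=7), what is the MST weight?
12 (MST edges: (1,2,w=1), (2,3,w=3), (2,4,w=1), (2,5,w=3), (4,7,w=1), (4,8,w=2), (6,8,w=1); sum of weights 1 + 3 + 1 + 3 + 1 + 2 + 1 = 12)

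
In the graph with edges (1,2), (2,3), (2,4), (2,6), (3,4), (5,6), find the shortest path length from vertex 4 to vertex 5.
3 (path: 4 -> 2 -> 6 -> 5, 3 edges)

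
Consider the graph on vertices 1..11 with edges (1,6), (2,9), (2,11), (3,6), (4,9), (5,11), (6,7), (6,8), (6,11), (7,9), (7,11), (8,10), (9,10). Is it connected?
Yes (BFS from 1 visits [1, 6, 3, 7, 8, 11, 9, 10, 2, 5, 4] — all 11 vertices reached)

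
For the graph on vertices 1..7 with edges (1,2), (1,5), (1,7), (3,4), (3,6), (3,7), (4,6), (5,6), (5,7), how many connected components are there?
1 (components: {1, 2, 3, 4, 5, 6, 7})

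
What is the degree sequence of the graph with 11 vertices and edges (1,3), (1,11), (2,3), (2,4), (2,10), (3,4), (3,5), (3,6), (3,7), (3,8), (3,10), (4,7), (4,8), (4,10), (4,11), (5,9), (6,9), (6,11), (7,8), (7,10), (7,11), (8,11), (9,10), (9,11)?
[8, 6, 6, 5, 5, 4, 4, 3, 3, 2, 2] (degrees: deg(1)=2, deg(2)=3, deg(3)=8, deg(4)=6, deg(5)=2, deg(6)=3, deg(7)=5, deg(8)=4, deg(9)=4, deg(10)=5, deg(11)=6)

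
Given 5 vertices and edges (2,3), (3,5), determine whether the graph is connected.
No, it has 3 components: {1}, {2, 3, 5}, {4}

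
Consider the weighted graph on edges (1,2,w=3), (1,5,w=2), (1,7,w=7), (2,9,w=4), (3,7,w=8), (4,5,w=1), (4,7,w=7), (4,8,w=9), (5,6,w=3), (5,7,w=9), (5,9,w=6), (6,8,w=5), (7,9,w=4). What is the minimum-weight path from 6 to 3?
19 (path: 6 -> 5 -> 4 -> 7 -> 3; weights 3 + 1 + 7 + 8 = 19)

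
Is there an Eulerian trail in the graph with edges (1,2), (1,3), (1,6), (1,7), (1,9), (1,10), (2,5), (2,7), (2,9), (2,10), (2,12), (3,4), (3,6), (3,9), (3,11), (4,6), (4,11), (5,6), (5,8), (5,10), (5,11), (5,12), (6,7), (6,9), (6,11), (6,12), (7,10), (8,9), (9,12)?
Yes (the graph is connected and exactly 2 vertices have odd degree: {3, 4}; any Eulerian path must start and end at those)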